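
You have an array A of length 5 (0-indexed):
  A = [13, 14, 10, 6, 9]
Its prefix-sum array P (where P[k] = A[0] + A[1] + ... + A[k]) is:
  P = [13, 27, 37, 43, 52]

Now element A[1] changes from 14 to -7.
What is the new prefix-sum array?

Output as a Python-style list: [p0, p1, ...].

Answer: [13, 6, 16, 22, 31]

Derivation:
Change: A[1] 14 -> -7, delta = -21
P[k] for k < 1: unchanged (A[1] not included)
P[k] for k >= 1: shift by delta = -21
  P[0] = 13 + 0 = 13
  P[1] = 27 + -21 = 6
  P[2] = 37 + -21 = 16
  P[3] = 43 + -21 = 22
  P[4] = 52 + -21 = 31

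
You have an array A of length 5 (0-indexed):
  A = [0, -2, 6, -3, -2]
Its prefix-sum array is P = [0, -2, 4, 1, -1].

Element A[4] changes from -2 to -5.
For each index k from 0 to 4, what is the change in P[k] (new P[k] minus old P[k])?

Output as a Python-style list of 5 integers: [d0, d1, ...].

Element change: A[4] -2 -> -5, delta = -3
For k < 4: P[k] unchanged, delta_P[k] = 0
For k >= 4: P[k] shifts by exactly -3
Delta array: [0, 0, 0, 0, -3]

Answer: [0, 0, 0, 0, -3]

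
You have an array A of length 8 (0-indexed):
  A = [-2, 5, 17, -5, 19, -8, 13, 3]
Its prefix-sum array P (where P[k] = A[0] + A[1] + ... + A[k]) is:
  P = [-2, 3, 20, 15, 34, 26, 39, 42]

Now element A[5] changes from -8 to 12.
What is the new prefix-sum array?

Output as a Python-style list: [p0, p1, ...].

Change: A[5] -8 -> 12, delta = 20
P[k] for k < 5: unchanged (A[5] not included)
P[k] for k >= 5: shift by delta = 20
  P[0] = -2 + 0 = -2
  P[1] = 3 + 0 = 3
  P[2] = 20 + 0 = 20
  P[3] = 15 + 0 = 15
  P[4] = 34 + 0 = 34
  P[5] = 26 + 20 = 46
  P[6] = 39 + 20 = 59
  P[7] = 42 + 20 = 62

Answer: [-2, 3, 20, 15, 34, 46, 59, 62]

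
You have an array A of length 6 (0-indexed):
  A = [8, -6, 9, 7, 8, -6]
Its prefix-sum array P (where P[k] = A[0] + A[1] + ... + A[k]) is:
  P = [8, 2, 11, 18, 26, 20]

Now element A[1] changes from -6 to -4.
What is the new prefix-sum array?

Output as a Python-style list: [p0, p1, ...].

Change: A[1] -6 -> -4, delta = 2
P[k] for k < 1: unchanged (A[1] not included)
P[k] for k >= 1: shift by delta = 2
  P[0] = 8 + 0 = 8
  P[1] = 2 + 2 = 4
  P[2] = 11 + 2 = 13
  P[3] = 18 + 2 = 20
  P[4] = 26 + 2 = 28
  P[5] = 20 + 2 = 22

Answer: [8, 4, 13, 20, 28, 22]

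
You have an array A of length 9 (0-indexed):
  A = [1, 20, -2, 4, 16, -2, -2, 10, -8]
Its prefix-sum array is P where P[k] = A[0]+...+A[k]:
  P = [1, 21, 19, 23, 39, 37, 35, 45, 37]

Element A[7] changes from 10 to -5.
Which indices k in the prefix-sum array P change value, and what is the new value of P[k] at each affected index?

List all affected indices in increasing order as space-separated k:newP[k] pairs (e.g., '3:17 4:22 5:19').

Answer: 7:30 8:22

Derivation:
P[k] = A[0] + ... + A[k]
P[k] includes A[7] iff k >= 7
Affected indices: 7, 8, ..., 8; delta = -15
  P[7]: 45 + -15 = 30
  P[8]: 37 + -15 = 22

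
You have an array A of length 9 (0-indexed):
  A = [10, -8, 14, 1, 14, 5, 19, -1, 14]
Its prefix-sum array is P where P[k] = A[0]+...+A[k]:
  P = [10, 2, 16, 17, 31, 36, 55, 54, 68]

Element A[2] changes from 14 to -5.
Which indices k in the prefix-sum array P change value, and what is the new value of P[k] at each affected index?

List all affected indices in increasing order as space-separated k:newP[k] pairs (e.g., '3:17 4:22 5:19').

Answer: 2:-3 3:-2 4:12 5:17 6:36 7:35 8:49

Derivation:
P[k] = A[0] + ... + A[k]
P[k] includes A[2] iff k >= 2
Affected indices: 2, 3, ..., 8; delta = -19
  P[2]: 16 + -19 = -3
  P[3]: 17 + -19 = -2
  P[4]: 31 + -19 = 12
  P[5]: 36 + -19 = 17
  P[6]: 55 + -19 = 36
  P[7]: 54 + -19 = 35
  P[8]: 68 + -19 = 49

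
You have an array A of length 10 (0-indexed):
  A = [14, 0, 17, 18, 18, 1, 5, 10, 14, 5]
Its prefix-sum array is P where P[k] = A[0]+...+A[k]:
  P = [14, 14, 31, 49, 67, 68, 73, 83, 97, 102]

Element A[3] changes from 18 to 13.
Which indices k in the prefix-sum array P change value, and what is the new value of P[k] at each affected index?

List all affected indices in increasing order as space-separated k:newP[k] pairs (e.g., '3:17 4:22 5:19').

Answer: 3:44 4:62 5:63 6:68 7:78 8:92 9:97

Derivation:
P[k] = A[0] + ... + A[k]
P[k] includes A[3] iff k >= 3
Affected indices: 3, 4, ..., 9; delta = -5
  P[3]: 49 + -5 = 44
  P[4]: 67 + -5 = 62
  P[5]: 68 + -5 = 63
  P[6]: 73 + -5 = 68
  P[7]: 83 + -5 = 78
  P[8]: 97 + -5 = 92
  P[9]: 102 + -5 = 97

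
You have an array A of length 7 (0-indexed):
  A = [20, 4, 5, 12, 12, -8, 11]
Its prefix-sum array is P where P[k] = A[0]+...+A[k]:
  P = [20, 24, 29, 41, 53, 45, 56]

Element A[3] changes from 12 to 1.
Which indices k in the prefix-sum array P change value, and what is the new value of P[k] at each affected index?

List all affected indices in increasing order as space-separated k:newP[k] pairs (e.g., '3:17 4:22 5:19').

Answer: 3:30 4:42 5:34 6:45

Derivation:
P[k] = A[0] + ... + A[k]
P[k] includes A[3] iff k >= 3
Affected indices: 3, 4, ..., 6; delta = -11
  P[3]: 41 + -11 = 30
  P[4]: 53 + -11 = 42
  P[5]: 45 + -11 = 34
  P[6]: 56 + -11 = 45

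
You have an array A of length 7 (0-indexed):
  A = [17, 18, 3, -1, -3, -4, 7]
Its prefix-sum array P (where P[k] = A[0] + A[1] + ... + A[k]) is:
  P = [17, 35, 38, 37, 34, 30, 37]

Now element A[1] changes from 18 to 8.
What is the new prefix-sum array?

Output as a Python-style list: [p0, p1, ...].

Change: A[1] 18 -> 8, delta = -10
P[k] for k < 1: unchanged (A[1] not included)
P[k] for k >= 1: shift by delta = -10
  P[0] = 17 + 0 = 17
  P[1] = 35 + -10 = 25
  P[2] = 38 + -10 = 28
  P[3] = 37 + -10 = 27
  P[4] = 34 + -10 = 24
  P[5] = 30 + -10 = 20
  P[6] = 37 + -10 = 27

Answer: [17, 25, 28, 27, 24, 20, 27]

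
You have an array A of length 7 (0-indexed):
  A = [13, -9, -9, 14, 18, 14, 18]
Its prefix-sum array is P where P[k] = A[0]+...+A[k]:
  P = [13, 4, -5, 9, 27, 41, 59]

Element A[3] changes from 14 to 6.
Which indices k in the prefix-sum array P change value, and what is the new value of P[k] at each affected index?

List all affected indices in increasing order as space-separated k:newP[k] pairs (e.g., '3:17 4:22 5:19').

P[k] = A[0] + ... + A[k]
P[k] includes A[3] iff k >= 3
Affected indices: 3, 4, ..., 6; delta = -8
  P[3]: 9 + -8 = 1
  P[4]: 27 + -8 = 19
  P[5]: 41 + -8 = 33
  P[6]: 59 + -8 = 51

Answer: 3:1 4:19 5:33 6:51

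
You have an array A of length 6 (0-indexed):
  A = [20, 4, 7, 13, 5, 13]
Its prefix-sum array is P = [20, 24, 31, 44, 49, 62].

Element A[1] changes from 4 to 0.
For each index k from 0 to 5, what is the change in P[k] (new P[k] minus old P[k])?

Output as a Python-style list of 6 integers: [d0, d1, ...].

Answer: [0, -4, -4, -4, -4, -4]

Derivation:
Element change: A[1] 4 -> 0, delta = -4
For k < 1: P[k] unchanged, delta_P[k] = 0
For k >= 1: P[k] shifts by exactly -4
Delta array: [0, -4, -4, -4, -4, -4]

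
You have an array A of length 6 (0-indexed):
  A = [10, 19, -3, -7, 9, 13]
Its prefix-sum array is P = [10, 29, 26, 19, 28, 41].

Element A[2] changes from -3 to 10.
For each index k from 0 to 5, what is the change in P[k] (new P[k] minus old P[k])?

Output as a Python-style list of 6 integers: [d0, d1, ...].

Answer: [0, 0, 13, 13, 13, 13]

Derivation:
Element change: A[2] -3 -> 10, delta = 13
For k < 2: P[k] unchanged, delta_P[k] = 0
For k >= 2: P[k] shifts by exactly 13
Delta array: [0, 0, 13, 13, 13, 13]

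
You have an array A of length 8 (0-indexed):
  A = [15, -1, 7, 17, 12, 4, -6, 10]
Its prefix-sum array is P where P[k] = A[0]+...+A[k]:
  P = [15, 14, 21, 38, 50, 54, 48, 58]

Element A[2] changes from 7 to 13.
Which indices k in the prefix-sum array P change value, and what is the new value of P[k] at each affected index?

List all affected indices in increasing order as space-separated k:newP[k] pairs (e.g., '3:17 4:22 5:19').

P[k] = A[0] + ... + A[k]
P[k] includes A[2] iff k >= 2
Affected indices: 2, 3, ..., 7; delta = 6
  P[2]: 21 + 6 = 27
  P[3]: 38 + 6 = 44
  P[4]: 50 + 6 = 56
  P[5]: 54 + 6 = 60
  P[6]: 48 + 6 = 54
  P[7]: 58 + 6 = 64

Answer: 2:27 3:44 4:56 5:60 6:54 7:64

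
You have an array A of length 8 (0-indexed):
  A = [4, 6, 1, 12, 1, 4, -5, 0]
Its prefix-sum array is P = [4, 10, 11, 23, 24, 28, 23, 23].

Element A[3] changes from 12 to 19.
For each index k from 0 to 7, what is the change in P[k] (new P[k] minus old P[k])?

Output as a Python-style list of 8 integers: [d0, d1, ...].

Answer: [0, 0, 0, 7, 7, 7, 7, 7]

Derivation:
Element change: A[3] 12 -> 19, delta = 7
For k < 3: P[k] unchanged, delta_P[k] = 0
For k >= 3: P[k] shifts by exactly 7
Delta array: [0, 0, 0, 7, 7, 7, 7, 7]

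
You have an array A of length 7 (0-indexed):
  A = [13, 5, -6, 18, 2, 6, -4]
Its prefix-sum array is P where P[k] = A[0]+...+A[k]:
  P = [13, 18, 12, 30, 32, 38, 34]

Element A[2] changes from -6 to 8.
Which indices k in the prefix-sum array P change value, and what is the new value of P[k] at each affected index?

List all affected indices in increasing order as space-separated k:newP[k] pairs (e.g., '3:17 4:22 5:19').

Answer: 2:26 3:44 4:46 5:52 6:48

Derivation:
P[k] = A[0] + ... + A[k]
P[k] includes A[2] iff k >= 2
Affected indices: 2, 3, ..., 6; delta = 14
  P[2]: 12 + 14 = 26
  P[3]: 30 + 14 = 44
  P[4]: 32 + 14 = 46
  P[5]: 38 + 14 = 52
  P[6]: 34 + 14 = 48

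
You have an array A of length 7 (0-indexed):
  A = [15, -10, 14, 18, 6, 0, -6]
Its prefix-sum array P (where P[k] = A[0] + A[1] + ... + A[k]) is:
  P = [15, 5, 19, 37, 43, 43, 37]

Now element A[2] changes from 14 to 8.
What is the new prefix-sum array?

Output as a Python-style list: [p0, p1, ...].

Answer: [15, 5, 13, 31, 37, 37, 31]

Derivation:
Change: A[2] 14 -> 8, delta = -6
P[k] for k < 2: unchanged (A[2] not included)
P[k] for k >= 2: shift by delta = -6
  P[0] = 15 + 0 = 15
  P[1] = 5 + 0 = 5
  P[2] = 19 + -6 = 13
  P[3] = 37 + -6 = 31
  P[4] = 43 + -6 = 37
  P[5] = 43 + -6 = 37
  P[6] = 37 + -6 = 31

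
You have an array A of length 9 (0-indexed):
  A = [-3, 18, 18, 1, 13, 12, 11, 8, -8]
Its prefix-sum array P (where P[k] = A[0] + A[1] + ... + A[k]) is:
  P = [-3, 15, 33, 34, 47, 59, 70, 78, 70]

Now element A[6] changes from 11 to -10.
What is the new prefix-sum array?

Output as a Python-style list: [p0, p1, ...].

Answer: [-3, 15, 33, 34, 47, 59, 49, 57, 49]

Derivation:
Change: A[6] 11 -> -10, delta = -21
P[k] for k < 6: unchanged (A[6] not included)
P[k] for k >= 6: shift by delta = -21
  P[0] = -3 + 0 = -3
  P[1] = 15 + 0 = 15
  P[2] = 33 + 0 = 33
  P[3] = 34 + 0 = 34
  P[4] = 47 + 0 = 47
  P[5] = 59 + 0 = 59
  P[6] = 70 + -21 = 49
  P[7] = 78 + -21 = 57
  P[8] = 70 + -21 = 49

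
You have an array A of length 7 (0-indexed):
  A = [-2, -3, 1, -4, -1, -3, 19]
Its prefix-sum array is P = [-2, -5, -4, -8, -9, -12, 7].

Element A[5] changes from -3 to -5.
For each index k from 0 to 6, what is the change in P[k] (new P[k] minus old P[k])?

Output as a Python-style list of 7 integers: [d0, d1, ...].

Answer: [0, 0, 0, 0, 0, -2, -2]

Derivation:
Element change: A[5] -3 -> -5, delta = -2
For k < 5: P[k] unchanged, delta_P[k] = 0
For k >= 5: P[k] shifts by exactly -2
Delta array: [0, 0, 0, 0, 0, -2, -2]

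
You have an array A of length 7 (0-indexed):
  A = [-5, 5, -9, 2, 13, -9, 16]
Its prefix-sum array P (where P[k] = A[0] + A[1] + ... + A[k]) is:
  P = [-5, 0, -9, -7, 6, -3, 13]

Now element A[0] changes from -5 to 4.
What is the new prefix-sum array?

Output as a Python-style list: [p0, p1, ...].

Answer: [4, 9, 0, 2, 15, 6, 22]

Derivation:
Change: A[0] -5 -> 4, delta = 9
P[k] for k < 0: unchanged (A[0] not included)
P[k] for k >= 0: shift by delta = 9
  P[0] = -5 + 9 = 4
  P[1] = 0 + 9 = 9
  P[2] = -9 + 9 = 0
  P[3] = -7 + 9 = 2
  P[4] = 6 + 9 = 15
  P[5] = -3 + 9 = 6
  P[6] = 13 + 9 = 22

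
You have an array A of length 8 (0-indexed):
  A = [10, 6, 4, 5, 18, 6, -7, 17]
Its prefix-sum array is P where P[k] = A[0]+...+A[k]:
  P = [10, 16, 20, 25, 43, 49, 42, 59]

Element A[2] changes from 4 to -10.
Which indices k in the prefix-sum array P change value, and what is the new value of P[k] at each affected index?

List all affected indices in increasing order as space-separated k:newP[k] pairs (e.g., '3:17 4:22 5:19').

P[k] = A[0] + ... + A[k]
P[k] includes A[2] iff k >= 2
Affected indices: 2, 3, ..., 7; delta = -14
  P[2]: 20 + -14 = 6
  P[3]: 25 + -14 = 11
  P[4]: 43 + -14 = 29
  P[5]: 49 + -14 = 35
  P[6]: 42 + -14 = 28
  P[7]: 59 + -14 = 45

Answer: 2:6 3:11 4:29 5:35 6:28 7:45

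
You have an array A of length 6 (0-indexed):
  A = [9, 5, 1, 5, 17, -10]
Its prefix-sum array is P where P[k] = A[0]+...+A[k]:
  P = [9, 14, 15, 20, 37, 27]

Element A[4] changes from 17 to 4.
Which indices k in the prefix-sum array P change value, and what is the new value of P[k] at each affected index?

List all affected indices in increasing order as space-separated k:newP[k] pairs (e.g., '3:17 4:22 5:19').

P[k] = A[0] + ... + A[k]
P[k] includes A[4] iff k >= 4
Affected indices: 4, 5, ..., 5; delta = -13
  P[4]: 37 + -13 = 24
  P[5]: 27 + -13 = 14

Answer: 4:24 5:14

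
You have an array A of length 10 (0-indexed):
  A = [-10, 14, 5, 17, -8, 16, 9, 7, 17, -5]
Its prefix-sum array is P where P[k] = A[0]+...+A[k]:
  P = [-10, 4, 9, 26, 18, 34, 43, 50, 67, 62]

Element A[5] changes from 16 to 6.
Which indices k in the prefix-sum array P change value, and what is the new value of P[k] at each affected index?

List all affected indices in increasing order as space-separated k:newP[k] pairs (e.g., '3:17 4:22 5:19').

Answer: 5:24 6:33 7:40 8:57 9:52

Derivation:
P[k] = A[0] + ... + A[k]
P[k] includes A[5] iff k >= 5
Affected indices: 5, 6, ..., 9; delta = -10
  P[5]: 34 + -10 = 24
  P[6]: 43 + -10 = 33
  P[7]: 50 + -10 = 40
  P[8]: 67 + -10 = 57
  P[9]: 62 + -10 = 52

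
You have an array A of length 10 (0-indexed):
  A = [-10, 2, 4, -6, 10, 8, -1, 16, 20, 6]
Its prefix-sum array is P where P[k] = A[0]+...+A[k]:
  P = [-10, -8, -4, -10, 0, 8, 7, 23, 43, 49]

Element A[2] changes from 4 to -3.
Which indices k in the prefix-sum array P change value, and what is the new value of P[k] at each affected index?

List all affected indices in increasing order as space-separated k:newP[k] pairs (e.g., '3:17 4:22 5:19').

P[k] = A[0] + ... + A[k]
P[k] includes A[2] iff k >= 2
Affected indices: 2, 3, ..., 9; delta = -7
  P[2]: -4 + -7 = -11
  P[3]: -10 + -7 = -17
  P[4]: 0 + -7 = -7
  P[5]: 8 + -7 = 1
  P[6]: 7 + -7 = 0
  P[7]: 23 + -7 = 16
  P[8]: 43 + -7 = 36
  P[9]: 49 + -7 = 42

Answer: 2:-11 3:-17 4:-7 5:1 6:0 7:16 8:36 9:42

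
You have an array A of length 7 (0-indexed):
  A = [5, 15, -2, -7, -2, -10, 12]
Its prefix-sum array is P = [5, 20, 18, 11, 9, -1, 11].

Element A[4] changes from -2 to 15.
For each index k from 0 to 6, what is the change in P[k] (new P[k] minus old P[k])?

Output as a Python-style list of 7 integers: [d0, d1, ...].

Element change: A[4] -2 -> 15, delta = 17
For k < 4: P[k] unchanged, delta_P[k] = 0
For k >= 4: P[k] shifts by exactly 17
Delta array: [0, 0, 0, 0, 17, 17, 17]

Answer: [0, 0, 0, 0, 17, 17, 17]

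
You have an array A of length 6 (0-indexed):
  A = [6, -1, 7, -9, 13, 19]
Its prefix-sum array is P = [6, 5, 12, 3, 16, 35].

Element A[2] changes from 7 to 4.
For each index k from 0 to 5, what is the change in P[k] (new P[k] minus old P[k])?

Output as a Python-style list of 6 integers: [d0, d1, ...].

Answer: [0, 0, -3, -3, -3, -3]

Derivation:
Element change: A[2] 7 -> 4, delta = -3
For k < 2: P[k] unchanged, delta_P[k] = 0
For k >= 2: P[k] shifts by exactly -3
Delta array: [0, 0, -3, -3, -3, -3]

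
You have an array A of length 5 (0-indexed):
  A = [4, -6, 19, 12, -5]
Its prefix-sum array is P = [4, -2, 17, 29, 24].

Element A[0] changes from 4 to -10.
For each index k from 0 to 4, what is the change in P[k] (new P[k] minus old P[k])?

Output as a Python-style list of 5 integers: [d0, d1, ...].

Answer: [-14, -14, -14, -14, -14]

Derivation:
Element change: A[0] 4 -> -10, delta = -14
For k < 0: P[k] unchanged, delta_P[k] = 0
For k >= 0: P[k] shifts by exactly -14
Delta array: [-14, -14, -14, -14, -14]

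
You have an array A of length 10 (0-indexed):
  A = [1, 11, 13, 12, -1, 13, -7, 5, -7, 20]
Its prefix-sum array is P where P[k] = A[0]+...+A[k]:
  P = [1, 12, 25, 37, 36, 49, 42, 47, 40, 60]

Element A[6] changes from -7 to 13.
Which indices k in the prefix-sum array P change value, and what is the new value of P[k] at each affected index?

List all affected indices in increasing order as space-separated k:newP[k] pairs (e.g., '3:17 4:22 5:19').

Answer: 6:62 7:67 8:60 9:80

Derivation:
P[k] = A[0] + ... + A[k]
P[k] includes A[6] iff k >= 6
Affected indices: 6, 7, ..., 9; delta = 20
  P[6]: 42 + 20 = 62
  P[7]: 47 + 20 = 67
  P[8]: 40 + 20 = 60
  P[9]: 60 + 20 = 80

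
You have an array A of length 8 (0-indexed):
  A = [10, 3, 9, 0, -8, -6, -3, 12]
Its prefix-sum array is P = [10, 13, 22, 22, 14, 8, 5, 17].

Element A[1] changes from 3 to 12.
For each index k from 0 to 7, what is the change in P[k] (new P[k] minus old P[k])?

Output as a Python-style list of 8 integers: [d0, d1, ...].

Element change: A[1] 3 -> 12, delta = 9
For k < 1: P[k] unchanged, delta_P[k] = 0
For k >= 1: P[k] shifts by exactly 9
Delta array: [0, 9, 9, 9, 9, 9, 9, 9]

Answer: [0, 9, 9, 9, 9, 9, 9, 9]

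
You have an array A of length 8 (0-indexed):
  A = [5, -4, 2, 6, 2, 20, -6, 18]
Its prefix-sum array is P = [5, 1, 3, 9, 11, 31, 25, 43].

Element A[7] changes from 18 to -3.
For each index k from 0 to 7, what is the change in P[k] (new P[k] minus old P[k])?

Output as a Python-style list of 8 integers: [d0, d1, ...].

Element change: A[7] 18 -> -3, delta = -21
For k < 7: P[k] unchanged, delta_P[k] = 0
For k >= 7: P[k] shifts by exactly -21
Delta array: [0, 0, 0, 0, 0, 0, 0, -21]

Answer: [0, 0, 0, 0, 0, 0, 0, -21]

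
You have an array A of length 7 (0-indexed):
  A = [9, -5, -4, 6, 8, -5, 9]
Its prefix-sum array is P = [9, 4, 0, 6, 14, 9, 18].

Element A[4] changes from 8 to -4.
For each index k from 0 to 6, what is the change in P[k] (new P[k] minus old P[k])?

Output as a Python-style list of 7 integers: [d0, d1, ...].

Answer: [0, 0, 0, 0, -12, -12, -12]

Derivation:
Element change: A[4] 8 -> -4, delta = -12
For k < 4: P[k] unchanged, delta_P[k] = 0
For k >= 4: P[k] shifts by exactly -12
Delta array: [0, 0, 0, 0, -12, -12, -12]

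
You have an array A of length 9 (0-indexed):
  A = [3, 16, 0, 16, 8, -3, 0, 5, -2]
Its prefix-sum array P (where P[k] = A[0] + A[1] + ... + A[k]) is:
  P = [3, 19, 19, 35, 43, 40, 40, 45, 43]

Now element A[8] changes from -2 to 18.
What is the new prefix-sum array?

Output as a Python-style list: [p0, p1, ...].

Answer: [3, 19, 19, 35, 43, 40, 40, 45, 63]

Derivation:
Change: A[8] -2 -> 18, delta = 20
P[k] for k < 8: unchanged (A[8] not included)
P[k] for k >= 8: shift by delta = 20
  P[0] = 3 + 0 = 3
  P[1] = 19 + 0 = 19
  P[2] = 19 + 0 = 19
  P[3] = 35 + 0 = 35
  P[4] = 43 + 0 = 43
  P[5] = 40 + 0 = 40
  P[6] = 40 + 0 = 40
  P[7] = 45 + 0 = 45
  P[8] = 43 + 20 = 63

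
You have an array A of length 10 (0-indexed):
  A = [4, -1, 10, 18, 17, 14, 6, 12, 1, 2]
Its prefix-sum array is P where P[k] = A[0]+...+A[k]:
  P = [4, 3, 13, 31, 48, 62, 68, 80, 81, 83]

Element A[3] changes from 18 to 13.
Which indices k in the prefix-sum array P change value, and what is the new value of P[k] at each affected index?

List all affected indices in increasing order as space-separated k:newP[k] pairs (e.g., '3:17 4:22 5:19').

P[k] = A[0] + ... + A[k]
P[k] includes A[3] iff k >= 3
Affected indices: 3, 4, ..., 9; delta = -5
  P[3]: 31 + -5 = 26
  P[4]: 48 + -5 = 43
  P[5]: 62 + -5 = 57
  P[6]: 68 + -5 = 63
  P[7]: 80 + -5 = 75
  P[8]: 81 + -5 = 76
  P[9]: 83 + -5 = 78

Answer: 3:26 4:43 5:57 6:63 7:75 8:76 9:78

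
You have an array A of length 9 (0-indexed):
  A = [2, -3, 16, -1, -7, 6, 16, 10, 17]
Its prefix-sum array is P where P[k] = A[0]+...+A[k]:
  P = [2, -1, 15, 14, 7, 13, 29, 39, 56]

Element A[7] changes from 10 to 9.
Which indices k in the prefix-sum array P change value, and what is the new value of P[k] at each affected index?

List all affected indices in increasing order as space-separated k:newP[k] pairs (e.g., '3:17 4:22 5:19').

Answer: 7:38 8:55

Derivation:
P[k] = A[0] + ... + A[k]
P[k] includes A[7] iff k >= 7
Affected indices: 7, 8, ..., 8; delta = -1
  P[7]: 39 + -1 = 38
  P[8]: 56 + -1 = 55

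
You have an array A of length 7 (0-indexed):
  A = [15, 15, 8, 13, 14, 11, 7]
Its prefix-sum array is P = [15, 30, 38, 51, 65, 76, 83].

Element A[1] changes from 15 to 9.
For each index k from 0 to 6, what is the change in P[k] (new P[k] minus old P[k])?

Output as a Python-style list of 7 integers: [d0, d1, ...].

Element change: A[1] 15 -> 9, delta = -6
For k < 1: P[k] unchanged, delta_P[k] = 0
For k >= 1: P[k] shifts by exactly -6
Delta array: [0, -6, -6, -6, -6, -6, -6]

Answer: [0, -6, -6, -6, -6, -6, -6]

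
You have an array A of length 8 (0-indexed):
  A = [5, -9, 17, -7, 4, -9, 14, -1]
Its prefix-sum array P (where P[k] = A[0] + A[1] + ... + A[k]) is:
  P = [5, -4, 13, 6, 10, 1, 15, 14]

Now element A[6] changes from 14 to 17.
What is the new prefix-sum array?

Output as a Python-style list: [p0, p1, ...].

Change: A[6] 14 -> 17, delta = 3
P[k] for k < 6: unchanged (A[6] not included)
P[k] for k >= 6: shift by delta = 3
  P[0] = 5 + 0 = 5
  P[1] = -4 + 0 = -4
  P[2] = 13 + 0 = 13
  P[3] = 6 + 0 = 6
  P[4] = 10 + 0 = 10
  P[5] = 1 + 0 = 1
  P[6] = 15 + 3 = 18
  P[7] = 14 + 3 = 17

Answer: [5, -4, 13, 6, 10, 1, 18, 17]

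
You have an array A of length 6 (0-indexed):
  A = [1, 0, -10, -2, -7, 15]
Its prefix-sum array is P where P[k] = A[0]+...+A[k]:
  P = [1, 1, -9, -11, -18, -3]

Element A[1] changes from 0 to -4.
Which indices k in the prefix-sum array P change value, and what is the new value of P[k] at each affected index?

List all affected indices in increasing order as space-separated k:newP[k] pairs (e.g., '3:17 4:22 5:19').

P[k] = A[0] + ... + A[k]
P[k] includes A[1] iff k >= 1
Affected indices: 1, 2, ..., 5; delta = -4
  P[1]: 1 + -4 = -3
  P[2]: -9 + -4 = -13
  P[3]: -11 + -4 = -15
  P[4]: -18 + -4 = -22
  P[5]: -3 + -4 = -7

Answer: 1:-3 2:-13 3:-15 4:-22 5:-7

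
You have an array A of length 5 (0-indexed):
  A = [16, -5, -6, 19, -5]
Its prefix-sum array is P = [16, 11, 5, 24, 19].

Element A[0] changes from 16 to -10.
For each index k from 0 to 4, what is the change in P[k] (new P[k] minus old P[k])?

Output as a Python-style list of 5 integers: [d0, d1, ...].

Element change: A[0] 16 -> -10, delta = -26
For k < 0: P[k] unchanged, delta_P[k] = 0
For k >= 0: P[k] shifts by exactly -26
Delta array: [-26, -26, -26, -26, -26]

Answer: [-26, -26, -26, -26, -26]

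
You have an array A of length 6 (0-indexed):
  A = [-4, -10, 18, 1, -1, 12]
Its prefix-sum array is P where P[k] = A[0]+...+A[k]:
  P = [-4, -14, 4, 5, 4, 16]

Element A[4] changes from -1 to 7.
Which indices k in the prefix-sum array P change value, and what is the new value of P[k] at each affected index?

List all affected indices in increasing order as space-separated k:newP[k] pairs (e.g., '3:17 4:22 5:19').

Answer: 4:12 5:24

Derivation:
P[k] = A[0] + ... + A[k]
P[k] includes A[4] iff k >= 4
Affected indices: 4, 5, ..., 5; delta = 8
  P[4]: 4 + 8 = 12
  P[5]: 16 + 8 = 24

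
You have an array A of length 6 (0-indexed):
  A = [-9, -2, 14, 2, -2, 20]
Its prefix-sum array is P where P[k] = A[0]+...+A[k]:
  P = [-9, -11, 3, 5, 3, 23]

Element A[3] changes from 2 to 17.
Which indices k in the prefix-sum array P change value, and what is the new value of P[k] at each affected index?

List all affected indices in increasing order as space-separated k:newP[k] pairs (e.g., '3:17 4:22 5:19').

Answer: 3:20 4:18 5:38

Derivation:
P[k] = A[0] + ... + A[k]
P[k] includes A[3] iff k >= 3
Affected indices: 3, 4, ..., 5; delta = 15
  P[3]: 5 + 15 = 20
  P[4]: 3 + 15 = 18
  P[5]: 23 + 15 = 38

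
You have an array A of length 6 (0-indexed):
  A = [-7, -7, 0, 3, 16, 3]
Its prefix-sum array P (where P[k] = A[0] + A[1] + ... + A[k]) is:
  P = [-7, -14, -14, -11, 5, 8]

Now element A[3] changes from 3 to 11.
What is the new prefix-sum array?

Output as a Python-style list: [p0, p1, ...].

Answer: [-7, -14, -14, -3, 13, 16]

Derivation:
Change: A[3] 3 -> 11, delta = 8
P[k] for k < 3: unchanged (A[3] not included)
P[k] for k >= 3: shift by delta = 8
  P[0] = -7 + 0 = -7
  P[1] = -14 + 0 = -14
  P[2] = -14 + 0 = -14
  P[3] = -11 + 8 = -3
  P[4] = 5 + 8 = 13
  P[5] = 8 + 8 = 16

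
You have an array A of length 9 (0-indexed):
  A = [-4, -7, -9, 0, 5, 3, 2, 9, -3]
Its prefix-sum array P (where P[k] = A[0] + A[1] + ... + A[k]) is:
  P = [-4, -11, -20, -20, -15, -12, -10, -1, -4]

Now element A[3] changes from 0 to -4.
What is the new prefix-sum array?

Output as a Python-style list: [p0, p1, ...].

Change: A[3] 0 -> -4, delta = -4
P[k] for k < 3: unchanged (A[3] not included)
P[k] for k >= 3: shift by delta = -4
  P[0] = -4 + 0 = -4
  P[1] = -11 + 0 = -11
  P[2] = -20 + 0 = -20
  P[3] = -20 + -4 = -24
  P[4] = -15 + -4 = -19
  P[5] = -12 + -4 = -16
  P[6] = -10 + -4 = -14
  P[7] = -1 + -4 = -5
  P[8] = -4 + -4 = -8

Answer: [-4, -11, -20, -24, -19, -16, -14, -5, -8]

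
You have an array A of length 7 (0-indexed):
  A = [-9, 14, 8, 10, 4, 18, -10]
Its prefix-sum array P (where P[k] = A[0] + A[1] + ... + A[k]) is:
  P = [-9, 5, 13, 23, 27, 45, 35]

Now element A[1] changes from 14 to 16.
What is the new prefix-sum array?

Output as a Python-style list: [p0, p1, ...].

Change: A[1] 14 -> 16, delta = 2
P[k] for k < 1: unchanged (A[1] not included)
P[k] for k >= 1: shift by delta = 2
  P[0] = -9 + 0 = -9
  P[1] = 5 + 2 = 7
  P[2] = 13 + 2 = 15
  P[3] = 23 + 2 = 25
  P[4] = 27 + 2 = 29
  P[5] = 45 + 2 = 47
  P[6] = 35 + 2 = 37

Answer: [-9, 7, 15, 25, 29, 47, 37]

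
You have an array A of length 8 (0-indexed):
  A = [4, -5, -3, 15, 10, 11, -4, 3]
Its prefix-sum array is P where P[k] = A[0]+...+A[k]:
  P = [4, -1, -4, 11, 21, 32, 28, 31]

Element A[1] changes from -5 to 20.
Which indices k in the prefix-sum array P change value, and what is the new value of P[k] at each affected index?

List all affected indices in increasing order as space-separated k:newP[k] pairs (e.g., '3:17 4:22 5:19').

P[k] = A[0] + ... + A[k]
P[k] includes A[1] iff k >= 1
Affected indices: 1, 2, ..., 7; delta = 25
  P[1]: -1 + 25 = 24
  P[2]: -4 + 25 = 21
  P[3]: 11 + 25 = 36
  P[4]: 21 + 25 = 46
  P[5]: 32 + 25 = 57
  P[6]: 28 + 25 = 53
  P[7]: 31 + 25 = 56

Answer: 1:24 2:21 3:36 4:46 5:57 6:53 7:56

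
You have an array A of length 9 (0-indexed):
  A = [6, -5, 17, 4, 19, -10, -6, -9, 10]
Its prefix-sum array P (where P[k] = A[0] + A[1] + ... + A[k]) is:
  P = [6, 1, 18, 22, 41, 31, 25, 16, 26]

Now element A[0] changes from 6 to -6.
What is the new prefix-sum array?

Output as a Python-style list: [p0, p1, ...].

Change: A[0] 6 -> -6, delta = -12
P[k] for k < 0: unchanged (A[0] not included)
P[k] for k >= 0: shift by delta = -12
  P[0] = 6 + -12 = -6
  P[1] = 1 + -12 = -11
  P[2] = 18 + -12 = 6
  P[3] = 22 + -12 = 10
  P[4] = 41 + -12 = 29
  P[5] = 31 + -12 = 19
  P[6] = 25 + -12 = 13
  P[7] = 16 + -12 = 4
  P[8] = 26 + -12 = 14

Answer: [-6, -11, 6, 10, 29, 19, 13, 4, 14]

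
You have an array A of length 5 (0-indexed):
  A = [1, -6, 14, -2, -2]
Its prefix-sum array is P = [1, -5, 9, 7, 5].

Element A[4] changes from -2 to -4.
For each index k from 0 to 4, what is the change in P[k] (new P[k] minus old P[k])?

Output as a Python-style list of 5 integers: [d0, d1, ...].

Element change: A[4] -2 -> -4, delta = -2
For k < 4: P[k] unchanged, delta_P[k] = 0
For k >= 4: P[k] shifts by exactly -2
Delta array: [0, 0, 0, 0, -2]

Answer: [0, 0, 0, 0, -2]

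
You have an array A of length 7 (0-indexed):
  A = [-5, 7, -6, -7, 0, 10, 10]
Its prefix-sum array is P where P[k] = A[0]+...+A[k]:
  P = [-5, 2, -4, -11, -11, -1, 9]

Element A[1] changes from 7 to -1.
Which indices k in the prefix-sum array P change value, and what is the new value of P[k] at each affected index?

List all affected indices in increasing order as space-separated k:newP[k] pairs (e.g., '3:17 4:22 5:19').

P[k] = A[0] + ... + A[k]
P[k] includes A[1] iff k >= 1
Affected indices: 1, 2, ..., 6; delta = -8
  P[1]: 2 + -8 = -6
  P[2]: -4 + -8 = -12
  P[3]: -11 + -8 = -19
  P[4]: -11 + -8 = -19
  P[5]: -1 + -8 = -9
  P[6]: 9 + -8 = 1

Answer: 1:-6 2:-12 3:-19 4:-19 5:-9 6:1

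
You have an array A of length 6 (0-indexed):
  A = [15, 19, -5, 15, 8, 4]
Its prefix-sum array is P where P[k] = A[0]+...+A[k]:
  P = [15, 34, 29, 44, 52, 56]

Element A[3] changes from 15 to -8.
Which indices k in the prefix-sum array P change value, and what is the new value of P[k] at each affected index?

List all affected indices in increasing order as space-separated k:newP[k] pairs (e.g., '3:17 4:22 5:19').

Answer: 3:21 4:29 5:33

Derivation:
P[k] = A[0] + ... + A[k]
P[k] includes A[3] iff k >= 3
Affected indices: 3, 4, ..., 5; delta = -23
  P[3]: 44 + -23 = 21
  P[4]: 52 + -23 = 29
  P[5]: 56 + -23 = 33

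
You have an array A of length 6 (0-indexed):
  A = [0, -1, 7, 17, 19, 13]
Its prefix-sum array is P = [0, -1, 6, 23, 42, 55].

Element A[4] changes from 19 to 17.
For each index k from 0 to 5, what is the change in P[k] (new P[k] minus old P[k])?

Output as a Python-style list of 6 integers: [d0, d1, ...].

Element change: A[4] 19 -> 17, delta = -2
For k < 4: P[k] unchanged, delta_P[k] = 0
For k >= 4: P[k] shifts by exactly -2
Delta array: [0, 0, 0, 0, -2, -2]

Answer: [0, 0, 0, 0, -2, -2]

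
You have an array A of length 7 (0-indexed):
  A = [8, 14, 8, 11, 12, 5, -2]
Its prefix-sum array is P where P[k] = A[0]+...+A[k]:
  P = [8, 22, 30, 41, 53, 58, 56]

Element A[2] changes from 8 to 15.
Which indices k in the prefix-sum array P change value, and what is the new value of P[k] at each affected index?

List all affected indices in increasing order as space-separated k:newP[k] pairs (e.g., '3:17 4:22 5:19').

P[k] = A[0] + ... + A[k]
P[k] includes A[2] iff k >= 2
Affected indices: 2, 3, ..., 6; delta = 7
  P[2]: 30 + 7 = 37
  P[3]: 41 + 7 = 48
  P[4]: 53 + 7 = 60
  P[5]: 58 + 7 = 65
  P[6]: 56 + 7 = 63

Answer: 2:37 3:48 4:60 5:65 6:63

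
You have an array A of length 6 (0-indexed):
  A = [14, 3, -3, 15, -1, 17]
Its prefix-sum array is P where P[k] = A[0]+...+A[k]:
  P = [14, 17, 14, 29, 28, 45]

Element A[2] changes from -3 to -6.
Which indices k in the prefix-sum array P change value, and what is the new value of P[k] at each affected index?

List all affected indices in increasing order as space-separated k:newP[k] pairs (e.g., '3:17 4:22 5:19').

P[k] = A[0] + ... + A[k]
P[k] includes A[2] iff k >= 2
Affected indices: 2, 3, ..., 5; delta = -3
  P[2]: 14 + -3 = 11
  P[3]: 29 + -3 = 26
  P[4]: 28 + -3 = 25
  P[5]: 45 + -3 = 42

Answer: 2:11 3:26 4:25 5:42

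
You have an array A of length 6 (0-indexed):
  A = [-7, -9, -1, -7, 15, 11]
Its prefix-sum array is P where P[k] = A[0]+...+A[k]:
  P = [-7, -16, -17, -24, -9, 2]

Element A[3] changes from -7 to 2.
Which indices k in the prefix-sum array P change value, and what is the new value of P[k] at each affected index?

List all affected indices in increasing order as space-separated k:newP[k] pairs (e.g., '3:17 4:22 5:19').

Answer: 3:-15 4:0 5:11

Derivation:
P[k] = A[0] + ... + A[k]
P[k] includes A[3] iff k >= 3
Affected indices: 3, 4, ..., 5; delta = 9
  P[3]: -24 + 9 = -15
  P[4]: -9 + 9 = 0
  P[5]: 2 + 9 = 11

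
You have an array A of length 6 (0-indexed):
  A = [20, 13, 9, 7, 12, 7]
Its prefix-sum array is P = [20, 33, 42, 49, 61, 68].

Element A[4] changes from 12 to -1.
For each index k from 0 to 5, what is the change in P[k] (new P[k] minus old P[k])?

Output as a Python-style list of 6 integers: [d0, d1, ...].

Element change: A[4] 12 -> -1, delta = -13
For k < 4: P[k] unchanged, delta_P[k] = 0
For k >= 4: P[k] shifts by exactly -13
Delta array: [0, 0, 0, 0, -13, -13]

Answer: [0, 0, 0, 0, -13, -13]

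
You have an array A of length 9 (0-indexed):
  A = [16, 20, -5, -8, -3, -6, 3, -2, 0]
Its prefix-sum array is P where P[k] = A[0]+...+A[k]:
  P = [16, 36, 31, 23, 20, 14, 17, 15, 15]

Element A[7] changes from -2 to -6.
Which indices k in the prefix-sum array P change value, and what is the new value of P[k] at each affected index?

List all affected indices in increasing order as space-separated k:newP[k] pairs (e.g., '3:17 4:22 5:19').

P[k] = A[0] + ... + A[k]
P[k] includes A[7] iff k >= 7
Affected indices: 7, 8, ..., 8; delta = -4
  P[7]: 15 + -4 = 11
  P[8]: 15 + -4 = 11

Answer: 7:11 8:11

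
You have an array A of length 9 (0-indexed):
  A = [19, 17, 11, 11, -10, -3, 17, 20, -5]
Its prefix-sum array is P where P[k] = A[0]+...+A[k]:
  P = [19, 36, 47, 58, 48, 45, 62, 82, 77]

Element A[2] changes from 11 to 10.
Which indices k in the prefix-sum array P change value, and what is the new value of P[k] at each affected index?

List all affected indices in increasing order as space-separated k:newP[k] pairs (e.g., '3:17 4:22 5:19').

P[k] = A[0] + ... + A[k]
P[k] includes A[2] iff k >= 2
Affected indices: 2, 3, ..., 8; delta = -1
  P[2]: 47 + -1 = 46
  P[3]: 58 + -1 = 57
  P[4]: 48 + -1 = 47
  P[5]: 45 + -1 = 44
  P[6]: 62 + -1 = 61
  P[7]: 82 + -1 = 81
  P[8]: 77 + -1 = 76

Answer: 2:46 3:57 4:47 5:44 6:61 7:81 8:76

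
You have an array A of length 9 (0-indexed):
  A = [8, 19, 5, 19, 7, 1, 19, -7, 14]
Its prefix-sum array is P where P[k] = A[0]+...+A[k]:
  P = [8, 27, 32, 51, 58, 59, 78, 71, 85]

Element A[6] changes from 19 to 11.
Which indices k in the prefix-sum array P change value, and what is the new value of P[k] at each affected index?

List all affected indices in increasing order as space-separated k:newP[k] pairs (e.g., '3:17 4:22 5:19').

Answer: 6:70 7:63 8:77

Derivation:
P[k] = A[0] + ... + A[k]
P[k] includes A[6] iff k >= 6
Affected indices: 6, 7, ..., 8; delta = -8
  P[6]: 78 + -8 = 70
  P[7]: 71 + -8 = 63
  P[8]: 85 + -8 = 77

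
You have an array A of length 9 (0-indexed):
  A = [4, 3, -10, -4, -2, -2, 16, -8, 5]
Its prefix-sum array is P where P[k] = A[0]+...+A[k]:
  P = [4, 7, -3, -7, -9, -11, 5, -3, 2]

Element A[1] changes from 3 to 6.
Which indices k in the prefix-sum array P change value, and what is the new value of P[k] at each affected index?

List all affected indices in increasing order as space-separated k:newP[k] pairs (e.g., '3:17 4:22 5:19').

Answer: 1:10 2:0 3:-4 4:-6 5:-8 6:8 7:0 8:5

Derivation:
P[k] = A[0] + ... + A[k]
P[k] includes A[1] iff k >= 1
Affected indices: 1, 2, ..., 8; delta = 3
  P[1]: 7 + 3 = 10
  P[2]: -3 + 3 = 0
  P[3]: -7 + 3 = -4
  P[4]: -9 + 3 = -6
  P[5]: -11 + 3 = -8
  P[6]: 5 + 3 = 8
  P[7]: -3 + 3 = 0
  P[8]: 2 + 3 = 5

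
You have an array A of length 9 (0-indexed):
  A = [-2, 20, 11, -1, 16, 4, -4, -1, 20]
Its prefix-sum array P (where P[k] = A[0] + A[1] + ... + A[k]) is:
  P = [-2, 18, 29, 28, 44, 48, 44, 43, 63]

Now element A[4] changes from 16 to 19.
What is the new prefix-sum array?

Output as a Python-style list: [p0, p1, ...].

Answer: [-2, 18, 29, 28, 47, 51, 47, 46, 66]

Derivation:
Change: A[4] 16 -> 19, delta = 3
P[k] for k < 4: unchanged (A[4] not included)
P[k] for k >= 4: shift by delta = 3
  P[0] = -2 + 0 = -2
  P[1] = 18 + 0 = 18
  P[2] = 29 + 0 = 29
  P[3] = 28 + 0 = 28
  P[4] = 44 + 3 = 47
  P[5] = 48 + 3 = 51
  P[6] = 44 + 3 = 47
  P[7] = 43 + 3 = 46
  P[8] = 63 + 3 = 66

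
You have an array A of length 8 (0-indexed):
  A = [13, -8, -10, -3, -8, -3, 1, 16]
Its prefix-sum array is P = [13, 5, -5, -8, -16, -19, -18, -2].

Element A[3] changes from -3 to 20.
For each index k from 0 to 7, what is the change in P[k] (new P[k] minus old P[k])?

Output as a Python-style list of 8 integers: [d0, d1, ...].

Answer: [0, 0, 0, 23, 23, 23, 23, 23]

Derivation:
Element change: A[3] -3 -> 20, delta = 23
For k < 3: P[k] unchanged, delta_P[k] = 0
For k >= 3: P[k] shifts by exactly 23
Delta array: [0, 0, 0, 23, 23, 23, 23, 23]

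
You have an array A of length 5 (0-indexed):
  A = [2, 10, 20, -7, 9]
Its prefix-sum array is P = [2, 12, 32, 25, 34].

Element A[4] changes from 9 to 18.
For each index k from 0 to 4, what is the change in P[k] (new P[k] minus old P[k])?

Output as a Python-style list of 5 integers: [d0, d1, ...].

Answer: [0, 0, 0, 0, 9]

Derivation:
Element change: A[4] 9 -> 18, delta = 9
For k < 4: P[k] unchanged, delta_P[k] = 0
For k >= 4: P[k] shifts by exactly 9
Delta array: [0, 0, 0, 0, 9]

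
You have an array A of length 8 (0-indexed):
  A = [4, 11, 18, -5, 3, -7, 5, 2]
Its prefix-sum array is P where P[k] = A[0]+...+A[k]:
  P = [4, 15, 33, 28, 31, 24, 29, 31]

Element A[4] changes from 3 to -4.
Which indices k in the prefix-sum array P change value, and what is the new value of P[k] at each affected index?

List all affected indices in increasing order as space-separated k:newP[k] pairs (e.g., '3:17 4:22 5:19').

P[k] = A[0] + ... + A[k]
P[k] includes A[4] iff k >= 4
Affected indices: 4, 5, ..., 7; delta = -7
  P[4]: 31 + -7 = 24
  P[5]: 24 + -7 = 17
  P[6]: 29 + -7 = 22
  P[7]: 31 + -7 = 24

Answer: 4:24 5:17 6:22 7:24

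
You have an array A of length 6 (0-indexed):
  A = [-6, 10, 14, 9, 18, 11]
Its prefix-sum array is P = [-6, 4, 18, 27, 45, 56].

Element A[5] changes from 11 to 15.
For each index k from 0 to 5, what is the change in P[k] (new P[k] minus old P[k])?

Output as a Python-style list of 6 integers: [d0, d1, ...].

Element change: A[5] 11 -> 15, delta = 4
For k < 5: P[k] unchanged, delta_P[k] = 0
For k >= 5: P[k] shifts by exactly 4
Delta array: [0, 0, 0, 0, 0, 4]

Answer: [0, 0, 0, 0, 0, 4]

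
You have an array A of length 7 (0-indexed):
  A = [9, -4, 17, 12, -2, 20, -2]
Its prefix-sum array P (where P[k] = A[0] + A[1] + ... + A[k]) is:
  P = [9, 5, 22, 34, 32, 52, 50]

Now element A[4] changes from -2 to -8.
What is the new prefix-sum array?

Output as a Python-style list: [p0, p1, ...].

Change: A[4] -2 -> -8, delta = -6
P[k] for k < 4: unchanged (A[4] not included)
P[k] for k >= 4: shift by delta = -6
  P[0] = 9 + 0 = 9
  P[1] = 5 + 0 = 5
  P[2] = 22 + 0 = 22
  P[3] = 34 + 0 = 34
  P[4] = 32 + -6 = 26
  P[5] = 52 + -6 = 46
  P[6] = 50 + -6 = 44

Answer: [9, 5, 22, 34, 26, 46, 44]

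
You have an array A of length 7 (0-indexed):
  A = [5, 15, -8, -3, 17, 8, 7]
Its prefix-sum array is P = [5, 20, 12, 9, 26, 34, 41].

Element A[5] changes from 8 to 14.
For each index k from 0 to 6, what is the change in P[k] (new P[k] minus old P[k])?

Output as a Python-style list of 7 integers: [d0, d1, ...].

Element change: A[5] 8 -> 14, delta = 6
For k < 5: P[k] unchanged, delta_P[k] = 0
For k >= 5: P[k] shifts by exactly 6
Delta array: [0, 0, 0, 0, 0, 6, 6]

Answer: [0, 0, 0, 0, 0, 6, 6]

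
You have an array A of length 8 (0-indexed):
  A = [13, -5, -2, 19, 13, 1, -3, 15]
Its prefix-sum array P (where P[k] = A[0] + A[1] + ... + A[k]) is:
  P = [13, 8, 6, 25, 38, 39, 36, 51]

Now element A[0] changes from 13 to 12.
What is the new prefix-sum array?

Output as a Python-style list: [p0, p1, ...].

Change: A[0] 13 -> 12, delta = -1
P[k] for k < 0: unchanged (A[0] not included)
P[k] for k >= 0: shift by delta = -1
  P[0] = 13 + -1 = 12
  P[1] = 8 + -1 = 7
  P[2] = 6 + -1 = 5
  P[3] = 25 + -1 = 24
  P[4] = 38 + -1 = 37
  P[5] = 39 + -1 = 38
  P[6] = 36 + -1 = 35
  P[7] = 51 + -1 = 50

Answer: [12, 7, 5, 24, 37, 38, 35, 50]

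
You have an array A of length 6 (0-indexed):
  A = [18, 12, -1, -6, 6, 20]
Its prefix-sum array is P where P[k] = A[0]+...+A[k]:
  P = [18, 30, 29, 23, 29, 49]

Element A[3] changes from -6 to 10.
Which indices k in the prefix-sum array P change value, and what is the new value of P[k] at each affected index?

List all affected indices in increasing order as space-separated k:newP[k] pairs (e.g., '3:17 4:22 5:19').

Answer: 3:39 4:45 5:65

Derivation:
P[k] = A[0] + ... + A[k]
P[k] includes A[3] iff k >= 3
Affected indices: 3, 4, ..., 5; delta = 16
  P[3]: 23 + 16 = 39
  P[4]: 29 + 16 = 45
  P[5]: 49 + 16 = 65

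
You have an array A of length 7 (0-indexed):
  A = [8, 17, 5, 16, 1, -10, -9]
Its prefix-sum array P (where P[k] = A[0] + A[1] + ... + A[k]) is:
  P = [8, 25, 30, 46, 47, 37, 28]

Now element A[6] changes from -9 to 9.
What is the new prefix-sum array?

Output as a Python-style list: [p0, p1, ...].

Change: A[6] -9 -> 9, delta = 18
P[k] for k < 6: unchanged (A[6] not included)
P[k] for k >= 6: shift by delta = 18
  P[0] = 8 + 0 = 8
  P[1] = 25 + 0 = 25
  P[2] = 30 + 0 = 30
  P[3] = 46 + 0 = 46
  P[4] = 47 + 0 = 47
  P[5] = 37 + 0 = 37
  P[6] = 28 + 18 = 46

Answer: [8, 25, 30, 46, 47, 37, 46]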